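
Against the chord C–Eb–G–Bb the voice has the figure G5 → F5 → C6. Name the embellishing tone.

The harmony at that moment is C minor seventh chord (C, Eb, G, Bb); F5 is not a chord tone.
It is approached by step down from G5 and left by leap up to C6.
Step in, leap out — an escape tone.

F5 is an escape tone.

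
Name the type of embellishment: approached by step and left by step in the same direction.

Passing tone.

Approach: by step. Departure: by step, continuing in the same direction.
Stepwise on both sides with no change of direction means the note fills in the space between two different chord tones — a passing tone. (Had it turned back to its starting note it would be a neighbor tone instead.)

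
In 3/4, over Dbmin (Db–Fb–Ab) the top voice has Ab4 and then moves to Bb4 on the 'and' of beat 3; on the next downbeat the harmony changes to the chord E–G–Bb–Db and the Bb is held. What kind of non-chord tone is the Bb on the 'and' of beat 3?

The harmony at that moment is Db minor triad (Db, Fb, Ab); Bb4 is not a chord tone.
It is approached by step up from Ab4 and then sustained as the same pitch into the next harmony.
Arriving early and becoming a chord tone when the harmony changes — an anticipation.

Anticipation.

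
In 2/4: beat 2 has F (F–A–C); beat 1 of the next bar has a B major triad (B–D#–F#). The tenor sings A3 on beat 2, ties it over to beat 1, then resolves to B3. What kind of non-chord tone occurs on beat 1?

The harmony at that moment is B major triad (B, D#, F#); A3 is not a chord tone.
It is held over (the same pitch as the preceding A3) and left by step up to B3.
Held over from the previous chord and resolving up by step — a retardation.

Retardation.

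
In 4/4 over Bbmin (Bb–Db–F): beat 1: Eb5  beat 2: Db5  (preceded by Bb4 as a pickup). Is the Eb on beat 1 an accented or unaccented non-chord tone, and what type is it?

The harmony at that moment is Bb minor triad (Bb, Db, F); Eb5 is not a chord tone.
It is approached by leap up from Bb4 and left by step down to Db5.
Leap in, step out — an appoggiatura.
It falls on the downbeat, so it is accented.

Accented appoggiatura.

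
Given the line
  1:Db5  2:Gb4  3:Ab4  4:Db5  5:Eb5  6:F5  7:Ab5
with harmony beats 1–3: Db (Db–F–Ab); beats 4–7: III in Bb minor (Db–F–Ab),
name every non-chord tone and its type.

Gb4 (beat 2) — appoggiatura; Eb5 (beat 5) — passing tone.

The harmony at that moment is Db major triad (Db, F, Ab); Gb4 is not a chord tone.
It is approached by leap down from Db5 and left by step up to Ab4.
Leap in, step out — an appoggiatura.
The harmony at that moment is Db major triad (Db, F, Ab); Eb5 is not a chord tone.
It is approached by step up from Db5 and left by step up to F5.
Step in, step out in the same direction — a passing tone.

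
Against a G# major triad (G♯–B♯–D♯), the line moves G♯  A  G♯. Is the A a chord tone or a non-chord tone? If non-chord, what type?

The harmony at that moment is G♯ major triad (G♯, B♯, D♯); A is not a chord tone.
It is approached by step up from G♯ and left by step down to G♯.
Step away and step back to the same note — a neighbor tone (upper neighbor).

Non-chord tone — a neighbor tone.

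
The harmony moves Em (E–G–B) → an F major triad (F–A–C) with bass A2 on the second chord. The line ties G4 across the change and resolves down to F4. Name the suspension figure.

7–6 suspension.

At the second chord the bass is A2. The suspended G4 lies a seventh above the bass; after resolving down by step to F4, the interval above the bass becomes a sixth.
Suspension figures are named by those two intervals: 7–6.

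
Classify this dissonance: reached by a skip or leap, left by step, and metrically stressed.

Appoggiatura.

Approach: by leap. Departure: by step. Metric position: strong.
Leap in, step out, in a metrically strong position — an appoggiatura. (It is the mirror image of the escape tone, which steps in and leaps out from a weak position.)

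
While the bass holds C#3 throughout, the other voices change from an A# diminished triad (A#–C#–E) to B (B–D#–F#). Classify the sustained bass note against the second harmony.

Pedal tone (pedal point).

The harmony at that moment is B major triad (B, D#, F#); C#3 is not a chord tone.
It is held over (the same pitch as the preceding C#3) and then sustained as the same pitch into the next harmony.
Sustained through a change of harmony — a pedal tone.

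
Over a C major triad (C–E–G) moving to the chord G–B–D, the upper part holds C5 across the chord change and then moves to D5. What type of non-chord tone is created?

The harmony at that moment is G major triad (G, B, D); C5 is not a chord tone.
It is held over (the same pitch as the preceding C5) and left by step up to D5.
Held over from the previous chord and resolving up by step — a retardation.

C5 is a retardation.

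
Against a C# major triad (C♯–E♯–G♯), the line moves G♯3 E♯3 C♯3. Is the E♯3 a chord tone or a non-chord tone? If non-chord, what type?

C# major triad contains C♯, E♯, G♯; E♯ is the third, so it is a chord tone.

Chord tone (the third of C# major triad).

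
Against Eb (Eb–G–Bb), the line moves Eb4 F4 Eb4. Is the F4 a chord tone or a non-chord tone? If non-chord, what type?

The harmony at that moment is Eb major triad (Eb, G, Bb); F4 is not a chord tone.
It is approached by step up from Eb4 and left by step down to Eb4.
Step away and step back to the same note — a neighbor tone (upper neighbor).

Non-chord tone — a neighbor tone.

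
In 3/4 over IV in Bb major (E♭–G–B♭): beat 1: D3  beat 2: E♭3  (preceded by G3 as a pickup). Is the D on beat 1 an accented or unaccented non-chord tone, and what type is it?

Accented appoggiatura.

The harmony at that moment is E♭ major triad (E♭, G, B♭); D3 is not a chord tone.
It is approached by leap down from G3 and left by step up to E♭3.
Leap in, step out — an appoggiatura.
It falls on the downbeat, so it is accented.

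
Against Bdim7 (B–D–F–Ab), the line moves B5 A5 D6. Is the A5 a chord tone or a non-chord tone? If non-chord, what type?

The harmony at that moment is B diminished seventh chord (B, D, F, Ab); A5 is not a chord tone.
It is approached by step down from B5 and left by leap up to D6.
Step in, leap out — an escape tone.

Non-chord tone — an escape tone.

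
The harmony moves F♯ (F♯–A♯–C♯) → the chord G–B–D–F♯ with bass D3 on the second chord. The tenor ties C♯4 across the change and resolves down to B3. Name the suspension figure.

At the second chord the bass is D3. The suspended C♯4 lies a seventh above the bass; after resolving down by step to B3, the interval above the bass becomes a sixth.
Suspension figures are named by those two intervals: 7–6.

7–6 suspension.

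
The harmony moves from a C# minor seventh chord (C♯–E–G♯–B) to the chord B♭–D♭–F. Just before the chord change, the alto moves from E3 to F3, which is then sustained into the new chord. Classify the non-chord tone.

The harmony at that moment is C♯ minor seventh chord (C♯, E, G♯, B); F3 is not a chord tone.
It is approached by step up from E3 and then sustained as the same pitch into the next harmony.
Arriving early and becoming a chord tone when the harmony changes — an anticipation.

F3 is an anticipation.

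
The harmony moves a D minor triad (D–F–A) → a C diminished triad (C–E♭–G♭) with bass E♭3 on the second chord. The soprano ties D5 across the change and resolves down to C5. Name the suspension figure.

At the second chord the bass is E♭3. The suspended D5 lies a seventh above the bass; after resolving down by step to C5, the interval above the bass becomes a sixth.
Suspension figures are named by those two intervals: 7–6.

7–6 suspension.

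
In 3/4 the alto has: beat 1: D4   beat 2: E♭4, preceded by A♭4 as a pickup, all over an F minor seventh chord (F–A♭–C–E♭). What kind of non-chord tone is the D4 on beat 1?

The harmony at that moment is F minor seventh chord (F, A♭, C, E♭); D4 is not a chord tone.
It is approached by leap down from A♭4 and left by step up to E♭4.
Leap in, step out, metrically accented — an appoggiatura.

Appoggiatura.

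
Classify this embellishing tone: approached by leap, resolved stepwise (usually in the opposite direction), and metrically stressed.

Approach: by leap. Departure: by step. Metric position: strong.
Leap in, step out, in a metrically strong position — an appoggiatura. (It is the mirror image of the escape tone, which steps in and leaps out from a weak position.)

Appoggiatura.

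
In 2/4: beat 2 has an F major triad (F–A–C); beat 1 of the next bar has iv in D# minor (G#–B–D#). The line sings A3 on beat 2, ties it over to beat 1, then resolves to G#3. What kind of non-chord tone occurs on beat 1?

Suspension.

The harmony at that moment is G# minor triad (G#, B, D#); A3 is not a chord tone.
It is held over (the same pitch as the preceding A3) and left by step down to G#3.
Held over from the previous chord and resolving down by step — a suspension.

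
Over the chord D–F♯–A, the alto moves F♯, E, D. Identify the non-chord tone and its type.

E is a passing tone.

The harmony at that moment is D major triad (D, F♯, A); E is not a chord tone.
It is approached by step down from F♯ and left by step down to D.
Step in, step out in the same direction — a passing tone.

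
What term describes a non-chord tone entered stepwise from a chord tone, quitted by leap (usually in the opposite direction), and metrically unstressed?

Approach: by step. Departure: by leap. Metric position: weak.
Step in, leap out, from a weak position — an escape tone (échappée). (It is the mirror image of the appoggiatura, which leaps in and steps out on a strong beat.)

Escape tone.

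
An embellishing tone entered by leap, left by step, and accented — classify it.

Appoggiatura.

Approach: by leap. Departure: by step. Metric position: strong.
Leap in, step out, in a metrically strong position — an appoggiatura. (It is the mirror image of the escape tone, which steps in and leaps out from a weak position.)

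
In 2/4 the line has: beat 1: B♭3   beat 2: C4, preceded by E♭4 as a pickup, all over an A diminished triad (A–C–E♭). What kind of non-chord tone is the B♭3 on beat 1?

Appoggiatura.

The harmony at that moment is A diminished triad (A, C, E♭); B♭3 is not a chord tone.
It is approached by leap down from E♭4 and left by step up to C4.
Leap in, step out, metrically accented — an appoggiatura.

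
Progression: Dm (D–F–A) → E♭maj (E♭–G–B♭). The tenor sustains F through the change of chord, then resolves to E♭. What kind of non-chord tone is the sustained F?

F is a suspension.

The harmony at that moment is E♭ major triad (E♭, G, B♭); F is not a chord tone.
It is held over (the same pitch as the preceding F) and left by step down to E♭.
Held over from the previous chord and resolving down by step — a suspension.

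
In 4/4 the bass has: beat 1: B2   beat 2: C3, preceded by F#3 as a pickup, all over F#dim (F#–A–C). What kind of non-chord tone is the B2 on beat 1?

Appoggiatura.

The harmony at that moment is F# diminished triad (F#, A, C); B2 is not a chord tone.
It is approached by leap down from F#3 and left by step up to C3.
Leap in, step out, metrically accented — an appoggiatura.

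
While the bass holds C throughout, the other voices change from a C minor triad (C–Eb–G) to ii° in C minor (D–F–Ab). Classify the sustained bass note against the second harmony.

Pedal tone (pedal point).

The harmony at that moment is D diminished triad (D, F, Ab); C is not a chord tone.
It is held over (the same pitch as the preceding C) and then sustained as the same pitch into the next harmony.
Sustained through a change of harmony — a pedal tone.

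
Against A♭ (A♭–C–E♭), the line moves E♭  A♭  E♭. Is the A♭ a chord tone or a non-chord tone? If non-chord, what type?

Ab major triad contains A♭, C, E♭; A♭ is the root, so it is a chord tone.

Chord tone (the root of Ab major triad).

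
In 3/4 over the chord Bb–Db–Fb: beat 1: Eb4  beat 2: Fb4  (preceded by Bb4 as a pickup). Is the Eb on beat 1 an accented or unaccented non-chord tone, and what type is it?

Accented appoggiatura.

The harmony at that moment is Bb diminished triad (Bb, Db, Fb); Eb4 is not a chord tone.
It is approached by leap down from Bb4 and left by step up to Fb4.
Leap in, step out — an appoggiatura.
It falls on the downbeat, so it is accented.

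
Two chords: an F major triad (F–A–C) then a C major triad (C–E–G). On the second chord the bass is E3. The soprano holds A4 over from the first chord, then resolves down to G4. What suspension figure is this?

4–3 suspension.

At the second chord the bass is E3. The suspended A4 lies a fourth above the bass; after resolving down by step to G4, the interval above the bass becomes a third.
Suspension figures are named by those two intervals: 4–3.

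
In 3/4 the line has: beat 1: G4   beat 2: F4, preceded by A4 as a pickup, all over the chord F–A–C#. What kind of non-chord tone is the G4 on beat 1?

Passing tone.

The harmony at that moment is F augmented triad (F, A, C#); G4 is not a chord tone.
It is approached by step down from A4 and left by step down to F4.
Step in, step out in the same direction — a passing tone.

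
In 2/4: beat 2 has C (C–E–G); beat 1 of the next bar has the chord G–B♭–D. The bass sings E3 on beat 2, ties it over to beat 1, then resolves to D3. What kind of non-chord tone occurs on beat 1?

The harmony at that moment is G minor triad (G, B♭, D); E3 is not a chord tone.
It is held over (the same pitch as the preceding E3) and left by step down to D3.
Held over from the previous chord and resolving down by step — a suspension.

Suspension.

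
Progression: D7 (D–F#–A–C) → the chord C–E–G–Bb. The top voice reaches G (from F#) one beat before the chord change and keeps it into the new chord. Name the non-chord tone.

The harmony at that moment is D dominant seventh chord (D, F#, A, C); G is not a chord tone.
It is approached by step up from F# and then sustained as the same pitch into the next harmony.
Arriving early and becoming a chord tone when the harmony changes — an anticipation.

G is an anticipation.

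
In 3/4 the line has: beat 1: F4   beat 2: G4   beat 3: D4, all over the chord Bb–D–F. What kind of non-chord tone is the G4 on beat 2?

Escape tone.

The harmony at that moment is Bb major triad (Bb, D, F); G4 is not a chord tone.
It is approached by step up from F4 and left by leap down to D4.
Step in, leap out, on a weak beat — an escape tone.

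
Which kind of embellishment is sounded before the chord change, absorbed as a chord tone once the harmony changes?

Approach: ahead of the chord change (typically by step), so it is dissonant against the current harmony. Departure: none — the same pitch is restated or held and is a chord tone of the new harmony.
Dissonant first, consonant once the harmony catches up: the note simply arrives early — an anticipation. (The reverse timing, consonant first and dissonant after the change, would be a suspension or retardation.)

Anticipation.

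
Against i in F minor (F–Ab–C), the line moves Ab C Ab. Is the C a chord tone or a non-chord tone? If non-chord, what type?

Chord tone (the fifth of F minor triad).

F minor triad contains F, Ab, C; C is the fifth, so it is a chord tone.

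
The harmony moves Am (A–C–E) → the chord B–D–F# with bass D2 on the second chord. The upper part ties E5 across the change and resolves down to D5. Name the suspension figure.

At the second chord the bass is D2. The suspended E5 lies a ninth above the bass; after resolving down by step to D5, the interval above the bass becomes an octave.
Suspension figures are named by those two intervals: 9–8.

9–8 suspension.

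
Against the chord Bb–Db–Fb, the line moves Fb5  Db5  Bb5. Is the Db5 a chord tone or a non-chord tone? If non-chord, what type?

Bb diminished triad contains Bb, Db, Fb; Db is the third, so it is a chord tone.

Chord tone (the third of Bb diminished triad).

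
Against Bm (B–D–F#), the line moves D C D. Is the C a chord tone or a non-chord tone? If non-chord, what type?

The harmony at that moment is B minor triad (B, D, F#); C is not a chord tone.
It is approached by step down from D and left by step up to D.
Step away and step back to the same note — a neighbor tone (lower neighbor).

Non-chord tone — a neighbor tone.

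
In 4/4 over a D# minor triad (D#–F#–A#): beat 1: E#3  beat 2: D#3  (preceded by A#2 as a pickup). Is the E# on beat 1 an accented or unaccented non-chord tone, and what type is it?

The harmony at that moment is D# minor triad (D#, F#, A#); E#3 is not a chord tone.
It is approached by leap up from A#2 and left by step down to D#3.
Leap in, step out — an appoggiatura.
It falls on the downbeat, so it is accented.

Accented appoggiatura.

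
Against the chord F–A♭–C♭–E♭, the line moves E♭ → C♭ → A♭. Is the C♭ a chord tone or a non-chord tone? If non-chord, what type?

F half-diminished seventh chord contains F, A♭, C♭, E♭; C♭ is the fifth, so it is a chord tone.

Chord tone (the fifth of F half-diminished seventh chord).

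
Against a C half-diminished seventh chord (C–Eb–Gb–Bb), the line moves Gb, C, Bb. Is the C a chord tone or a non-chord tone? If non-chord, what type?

Chord tone (the root of C half-diminished seventh chord).

C half-diminished seventh chord contains C, Eb, Gb, Bb; C is the root, so it is a chord tone.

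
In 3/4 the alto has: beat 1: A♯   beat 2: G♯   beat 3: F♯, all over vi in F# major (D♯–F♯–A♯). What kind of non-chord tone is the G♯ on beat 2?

Passing tone.

The harmony at that moment is D♯ minor triad (D♯, F♯, A♯); G♯ is not a chord tone.
It is approached by step down from A♯ and left by step down to F♯.
Step in, step out in the same direction — a passing tone.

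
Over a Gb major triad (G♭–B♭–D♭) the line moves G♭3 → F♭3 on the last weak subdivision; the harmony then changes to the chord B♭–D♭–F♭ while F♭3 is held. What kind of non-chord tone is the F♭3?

The harmony at that moment is G♭ major triad (G♭, B♭, D♭); F♭3 is not a chord tone.
It is approached by step down from G♭3 and then sustained as the same pitch into the next harmony.
Arriving early and becoming a chord tone when the harmony changes — an anticipation.

F♭3 is an anticipation.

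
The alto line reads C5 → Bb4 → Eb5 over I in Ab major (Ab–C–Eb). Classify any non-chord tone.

Bb4 is an escape tone.

The harmony at that moment is Ab major triad (Ab, C, Eb); Bb4 is not a chord tone.
It is approached by step down from C5 and left by leap up to Eb5.
Step in, leap out — an escape tone.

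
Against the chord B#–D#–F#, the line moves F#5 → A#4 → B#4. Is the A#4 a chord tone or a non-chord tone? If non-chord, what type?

The harmony at that moment is B# diminished triad (B#, D#, F#); A#4 is not a chord tone.
It is approached by leap down from F#5 and left by step up to B#4.
Leap in, step out — an appoggiatura.

Non-chord tone — an appoggiatura.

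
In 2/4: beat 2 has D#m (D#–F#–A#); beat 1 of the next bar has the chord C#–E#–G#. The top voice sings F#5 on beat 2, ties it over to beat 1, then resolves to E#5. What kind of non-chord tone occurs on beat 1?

The harmony at that moment is C# major triad (C#, E#, G#); F#5 is not a chord tone.
It is held over (the same pitch as the preceding F#5) and left by step down to E#5.
Held over from the previous chord and resolving down by step — a suspension.

Suspension.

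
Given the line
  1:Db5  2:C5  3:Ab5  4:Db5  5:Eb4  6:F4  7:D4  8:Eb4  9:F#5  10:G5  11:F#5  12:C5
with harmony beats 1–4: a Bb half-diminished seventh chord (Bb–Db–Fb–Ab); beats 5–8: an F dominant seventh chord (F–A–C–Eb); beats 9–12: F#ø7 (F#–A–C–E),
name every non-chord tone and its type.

The harmony at that moment is Bb half-diminished seventh chord (Bb, Db, Fb, Ab); C5 is not a chord tone.
It is approached by step down from Db5 and left by leap up to Ab5.
Step in, leap out — an escape tone.
The harmony at that moment is F dominant seventh chord (F, A, C, Eb); D4 is not a chord tone.
It is approached by leap down from F4 and left by step up to Eb4.
Leap in, step out — an appoggiatura.
The harmony at that moment is F# half-diminished seventh chord (F#, A, C, E); G5 is not a chord tone.
It is approached by step up from F#5 and left by step down to F#5.
Step away and step back to the same note — a neighbor tone (upper neighbor).

C5 (beat 2) — escape tone; D4 (beat 7) — appoggiatura; G5 (beat 10) — neighbor tone.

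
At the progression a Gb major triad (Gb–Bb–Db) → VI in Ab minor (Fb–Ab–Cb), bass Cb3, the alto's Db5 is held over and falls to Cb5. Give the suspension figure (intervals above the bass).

9–8 suspension.

At the second chord the bass is Cb3. The suspended Db5 lies a ninth above the bass; after resolving down by step to Cb5, the interval above the bass becomes an octave.
Suspension figures are named by those two intervals: 9–8.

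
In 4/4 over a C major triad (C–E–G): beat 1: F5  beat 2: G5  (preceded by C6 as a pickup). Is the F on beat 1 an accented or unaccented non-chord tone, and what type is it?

The harmony at that moment is C major triad (C, E, G); F5 is not a chord tone.
It is approached by leap down from C6 and left by step up to G5.
Leap in, step out — an appoggiatura.
It falls on the downbeat, so it is accented.

Accented appoggiatura.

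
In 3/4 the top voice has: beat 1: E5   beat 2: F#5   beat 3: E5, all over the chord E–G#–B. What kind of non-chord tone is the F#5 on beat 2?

Upper neighbor tone.

The harmony at that moment is E major triad (E, G#, B); F#5 is not a chord tone.
It is approached by step up from E5 and left by step down to E5.
Step away and step back to the same note — a neighbor tone (upper neighbor).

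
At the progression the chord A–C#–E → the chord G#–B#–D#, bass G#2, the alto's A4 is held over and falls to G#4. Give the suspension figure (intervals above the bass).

At the second chord the bass is G#2. The suspended A4 lies a ninth above the bass; after resolving down by step to G#4, the interval above the bass becomes an octave.
Suspension figures are named by those two intervals: 9–8.

9–8 suspension.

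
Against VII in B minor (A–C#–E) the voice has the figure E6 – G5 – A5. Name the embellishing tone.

The harmony at that moment is A major triad (A, C#, E); G5 is not a chord tone.
It is approached by leap down from E6 and left by step up to A5.
Leap in, step out — an appoggiatura.

G5 is an appoggiatura.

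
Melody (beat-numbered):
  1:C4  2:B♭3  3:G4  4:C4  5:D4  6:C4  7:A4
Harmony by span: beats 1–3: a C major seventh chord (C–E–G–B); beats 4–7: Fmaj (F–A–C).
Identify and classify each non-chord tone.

The harmony at that moment is C major seventh chord (C, E, G, B); B♭3 is not a chord tone.
It is approached by step down from C4 and left by leap up to G4.
Step in, leap out — an escape tone.
The harmony at that moment is F major triad (F, A, C); D4 is not a chord tone.
It is approached by step up from C4 and left by step down to C4.
Step away and step back to the same note — a neighbor tone (upper neighbor).

B♭3 (beat 2) — escape tone; D4 (beat 5) — neighbor tone.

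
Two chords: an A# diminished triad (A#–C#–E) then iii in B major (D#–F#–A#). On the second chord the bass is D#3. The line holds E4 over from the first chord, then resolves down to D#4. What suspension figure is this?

At the second chord the bass is D#3. The suspended E4 lies a ninth above the bass; after resolving down by step to D#4, the interval above the bass becomes an octave.
Suspension figures are named by those two intervals: 9–8.

9–8 suspension.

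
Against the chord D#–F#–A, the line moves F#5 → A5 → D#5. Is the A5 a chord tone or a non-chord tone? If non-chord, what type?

D# diminished triad contains D#, F#, A; A is the fifth, so it is a chord tone.

Chord tone (the fifth of D# diminished triad).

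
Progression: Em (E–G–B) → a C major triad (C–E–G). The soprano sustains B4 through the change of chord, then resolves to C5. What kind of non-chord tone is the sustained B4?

B4 is a retardation.

The harmony at that moment is C major triad (C, E, G); B4 is not a chord tone.
It is held over (the same pitch as the preceding B4) and left by step up to C5.
Held over from the previous chord and resolving up by step — a retardation.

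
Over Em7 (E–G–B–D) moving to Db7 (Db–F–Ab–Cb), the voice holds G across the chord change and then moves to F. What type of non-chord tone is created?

G is a suspension.

The harmony at that moment is Db dominant seventh chord (Db, F, Ab, Cb); G is not a chord tone.
It is held over (the same pitch as the preceding G) and left by step down to F.
Held over from the previous chord and resolving down by step — a suspension.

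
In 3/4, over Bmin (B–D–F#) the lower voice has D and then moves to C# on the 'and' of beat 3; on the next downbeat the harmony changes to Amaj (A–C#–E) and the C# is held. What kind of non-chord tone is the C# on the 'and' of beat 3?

The harmony at that moment is B minor triad (B, D, F#); C# is not a chord tone.
It is approached by step down from D and then sustained as the same pitch into the next harmony.
Arriving early and becoming a chord tone when the harmony changes — an anticipation.

Anticipation.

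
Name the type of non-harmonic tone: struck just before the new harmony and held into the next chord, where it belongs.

Approach: ahead of the chord change (typically by step), so it is dissonant against the current harmony. Departure: none — the same pitch is restated or held and is a chord tone of the new harmony.
Dissonant first, consonant once the harmony catches up: the note simply arrives early — an anticipation. (The reverse timing, consonant first and dissonant after the change, would be a suspension or retardation.)

Anticipation.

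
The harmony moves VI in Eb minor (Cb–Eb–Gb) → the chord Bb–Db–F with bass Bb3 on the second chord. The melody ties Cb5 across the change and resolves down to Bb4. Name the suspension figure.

9–8 suspension.

At the second chord the bass is Bb3. The suspended Cb5 lies a ninth above the bass; after resolving down by step to Bb4, the interval above the bass becomes an octave.
Suspension figures are named by those two intervals: 9–8.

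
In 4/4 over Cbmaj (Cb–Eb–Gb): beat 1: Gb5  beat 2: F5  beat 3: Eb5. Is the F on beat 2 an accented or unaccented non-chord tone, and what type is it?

The harmony at that moment is Cb major triad (Cb, Eb, Gb); F5 is not a chord tone.
It is approached by step down from Gb5 and left by step down to Eb5.
Step in, step out in the same direction — a passing tone.
It falls on a weak beat, so it is unaccented.

Unaccented passing tone.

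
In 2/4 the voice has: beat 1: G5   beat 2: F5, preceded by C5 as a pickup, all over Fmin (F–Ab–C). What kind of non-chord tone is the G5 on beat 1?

Appoggiatura.

The harmony at that moment is F minor triad (F, Ab, C); G5 is not a chord tone.
It is approached by leap up from C5 and left by step down to F5.
Leap in, step out, metrically accented — an appoggiatura.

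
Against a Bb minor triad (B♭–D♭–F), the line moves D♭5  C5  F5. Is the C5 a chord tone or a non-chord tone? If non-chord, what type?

Non-chord tone — an escape tone.

The harmony at that moment is B♭ minor triad (B♭, D♭, F); C5 is not a chord tone.
It is approached by step down from D♭5 and left by leap up to F5.
Step in, leap out — an escape tone.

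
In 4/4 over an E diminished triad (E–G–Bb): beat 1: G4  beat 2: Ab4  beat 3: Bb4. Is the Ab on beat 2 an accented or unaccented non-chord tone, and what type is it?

Unaccented passing tone.

The harmony at that moment is E diminished triad (E, G, Bb); Ab4 is not a chord tone.
It is approached by step up from G4 and left by step up to Bb4.
Step in, step out in the same direction — a passing tone.
It falls on a weak beat, so it is unaccented.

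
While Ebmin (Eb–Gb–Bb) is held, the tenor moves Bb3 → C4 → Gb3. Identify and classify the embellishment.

C4 is an escape tone.

The harmony at that moment is Eb minor triad (Eb, Gb, Bb); C4 is not a chord tone.
It is approached by step up from Bb3 and left by leap down to Gb3.
Step in, leap out — an escape tone.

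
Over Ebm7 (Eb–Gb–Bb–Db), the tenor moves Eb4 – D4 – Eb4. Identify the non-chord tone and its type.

The harmony at that moment is Eb minor seventh chord (Eb, Gb, Bb, Db); D4 is not a chord tone.
It is approached by step down from Eb4 and left by step up to Eb4.
Step away and step back to the same note — a neighbor tone (lower neighbor).

D4 is a neighbor tone.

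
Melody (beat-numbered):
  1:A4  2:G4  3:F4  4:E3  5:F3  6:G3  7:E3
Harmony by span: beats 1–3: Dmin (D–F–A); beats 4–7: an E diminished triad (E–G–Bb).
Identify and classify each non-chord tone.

The harmony at that moment is D minor triad (D, F, A); G4 is not a chord tone.
It is approached by step down from A4 and left by step down to F4.
Step in, step out in the same direction — a passing tone.
The harmony at that moment is E diminished triad (E, G, Bb); F3 is not a chord tone.
It is approached by step up from E3 and left by step up to G3.
Step in, step out in the same direction — a passing tone.

G4 (beat 2) — passing tone; F3 (beat 5) — passing tone.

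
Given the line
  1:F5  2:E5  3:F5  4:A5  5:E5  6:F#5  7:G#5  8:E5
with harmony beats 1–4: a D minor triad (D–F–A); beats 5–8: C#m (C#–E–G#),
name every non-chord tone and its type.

E5 (beat 2) — neighbor tone; F#5 (beat 6) — passing tone.

The harmony at that moment is D minor triad (D, F, A); E5 is not a chord tone.
It is approached by step down from F5 and left by step up to F5.
Step away and step back to the same note — a neighbor tone (lower neighbor).
The harmony at that moment is C# minor triad (C#, E, G#); F#5 is not a chord tone.
It is approached by step up from E5 and left by step up to G#5.
Step in, step out in the same direction — a passing tone.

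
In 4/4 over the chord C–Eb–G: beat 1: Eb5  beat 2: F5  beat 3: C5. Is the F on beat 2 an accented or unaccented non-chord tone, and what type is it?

Unaccented escape tone.

The harmony at that moment is C minor triad (C, Eb, G); F5 is not a chord tone.
It is approached by step up from Eb5 and left by leap down to C5.
Step in, leap out — an escape tone.
It falls on a weak beat, so it is unaccented.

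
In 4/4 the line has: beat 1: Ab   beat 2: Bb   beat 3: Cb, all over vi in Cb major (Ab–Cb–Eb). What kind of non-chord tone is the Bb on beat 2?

The harmony at that moment is Ab minor triad (Ab, Cb, Eb); Bb is not a chord tone.
It is approached by step up from Ab and left by step up to Cb.
Step in, step out in the same direction — a passing tone.

Passing tone.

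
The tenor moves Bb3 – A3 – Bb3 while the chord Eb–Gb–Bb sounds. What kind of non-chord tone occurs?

The harmony at that moment is Eb minor triad (Eb, Gb, Bb); A3 is not a chord tone.
It is approached by step down from Bb3 and left by step up to Bb3.
Step away and step back to the same note — a neighbor tone (lower neighbor).

A3 is a neighbor tone.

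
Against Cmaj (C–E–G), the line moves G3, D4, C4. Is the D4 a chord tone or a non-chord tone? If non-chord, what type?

Non-chord tone — an appoggiatura.

The harmony at that moment is C major triad (C, E, G); D4 is not a chord tone.
It is approached by leap up from G3 and left by step down to C4.
Leap in, step out — an appoggiatura.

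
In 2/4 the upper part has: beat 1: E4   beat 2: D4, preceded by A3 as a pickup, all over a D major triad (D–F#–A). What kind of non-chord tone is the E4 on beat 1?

Appoggiatura.

The harmony at that moment is D major triad (D, F#, A); E4 is not a chord tone.
It is approached by leap up from A3 and left by step down to D4.
Leap in, step out, metrically accented — an appoggiatura.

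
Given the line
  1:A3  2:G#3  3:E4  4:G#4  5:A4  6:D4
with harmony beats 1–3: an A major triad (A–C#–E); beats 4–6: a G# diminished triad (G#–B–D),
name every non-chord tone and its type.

G#3 (beat 2) — escape tone; A4 (beat 5) — escape tone.

The harmony at that moment is A major triad (A, C#, E); G#3 is not a chord tone.
It is approached by step down from A3 and left by leap up to E4.
Step in, leap out — an escape tone.
The harmony at that moment is G# diminished triad (G#, B, D); A4 is not a chord tone.
It is approached by step up from G#4 and left by leap down to D4.
Step in, leap out — an escape tone.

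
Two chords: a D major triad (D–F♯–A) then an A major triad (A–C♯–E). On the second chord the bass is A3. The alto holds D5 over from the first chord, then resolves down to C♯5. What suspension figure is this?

At the second chord the bass is A3. The suspended D5 lies a fourth above the bass; after resolving down by step to C♯5, the interval above the bass becomes a third.
Suspension figures are named by those two intervals: 4–3.

4–3 suspension.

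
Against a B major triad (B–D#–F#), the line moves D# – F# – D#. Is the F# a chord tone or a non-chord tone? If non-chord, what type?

Chord tone (the fifth of B major triad).

B major triad contains B, D#, F#; F# is the fifth, so it is a chord tone.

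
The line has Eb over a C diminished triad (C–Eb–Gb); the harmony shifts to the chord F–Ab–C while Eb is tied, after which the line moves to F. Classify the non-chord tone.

The harmony at that moment is F minor triad (F, Ab, C); Eb is not a chord tone.
It is held over (the same pitch as the preceding Eb) and left by step up to F.
Held over from the previous chord and resolving up by step — a retardation.

Eb is a retardation.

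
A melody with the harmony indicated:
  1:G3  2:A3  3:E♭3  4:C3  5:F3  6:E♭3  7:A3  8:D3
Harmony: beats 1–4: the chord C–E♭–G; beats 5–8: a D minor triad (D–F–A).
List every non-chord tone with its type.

The harmony at that moment is C minor triad (C, E♭, G); A3 is not a chord tone.
It is approached by step up from G3 and left by leap down to E♭3.
Step in, leap out — an escape tone.
The harmony at that moment is D minor triad (D, F, A); E♭3 is not a chord tone.
It is approached by step down from F3 and left by leap up to A3.
Step in, leap out — an escape tone.

A3 (beat 2) — escape tone; E♭3 (beat 6) — escape tone.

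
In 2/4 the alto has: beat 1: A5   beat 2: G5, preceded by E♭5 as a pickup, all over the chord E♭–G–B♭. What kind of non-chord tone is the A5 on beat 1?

Appoggiatura.

The harmony at that moment is E♭ major triad (E♭, G, B♭); A5 is not a chord tone.
It is approached by leap up from E♭5 and left by step down to G5.
Leap in, step out, metrically accented — an appoggiatura.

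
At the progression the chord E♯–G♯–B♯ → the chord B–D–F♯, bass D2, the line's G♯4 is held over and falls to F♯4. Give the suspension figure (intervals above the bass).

At the second chord the bass is D2. The suspended G♯4 lies a fourth above the bass; after resolving down by step to F♯4, the interval above the bass becomes a third.
Suspension figures are named by those two intervals: 4–3.

4–3 suspension.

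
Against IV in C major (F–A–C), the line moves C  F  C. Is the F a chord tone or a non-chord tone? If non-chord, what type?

Chord tone (the root of F major triad).

F major triad contains F, A, C; F is the root, so it is a chord tone.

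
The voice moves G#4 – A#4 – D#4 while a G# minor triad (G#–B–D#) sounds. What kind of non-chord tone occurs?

A#4 is an escape tone.

The harmony at that moment is G# minor triad (G#, B, D#); A#4 is not a chord tone.
It is approached by step up from G#4 and left by leap down to D#4.
Step in, leap out — an escape tone.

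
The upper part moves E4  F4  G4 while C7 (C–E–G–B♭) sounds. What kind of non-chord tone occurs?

F4 is a passing tone.

The harmony at that moment is C dominant seventh chord (C, E, G, B♭); F4 is not a chord tone.
It is approached by step up from E4 and left by step up to G4.
Step in, step out in the same direction — a passing tone.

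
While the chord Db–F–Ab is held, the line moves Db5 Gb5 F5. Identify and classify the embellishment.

Gb5 is an appoggiatura.

The harmony at that moment is Db major triad (Db, F, Ab); Gb5 is not a chord tone.
It is approached by leap up from Db5 and left by step down to F5.
Leap in, step out — an appoggiatura.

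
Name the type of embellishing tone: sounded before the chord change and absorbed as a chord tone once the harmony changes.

Approach: ahead of the chord change (typically by step), so it is dissonant against the current harmony. Departure: none — the same pitch is restated or held and is a chord tone of the new harmony.
Dissonant first, consonant once the harmony catches up: the note simply arrives early — an anticipation. (The reverse timing, consonant first and dissonant after the change, would be a suspension or retardation.)

Anticipation.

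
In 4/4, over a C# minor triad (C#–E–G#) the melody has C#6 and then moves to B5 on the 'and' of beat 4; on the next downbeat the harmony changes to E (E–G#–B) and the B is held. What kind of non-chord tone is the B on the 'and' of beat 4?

The harmony at that moment is C# minor triad (C#, E, G#); B5 is not a chord tone.
It is approached by step down from C#6 and then sustained as the same pitch into the next harmony.
Arriving early and becoming a chord tone when the harmony changes — an anticipation.

Anticipation.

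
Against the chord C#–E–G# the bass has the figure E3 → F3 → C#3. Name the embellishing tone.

The harmony at that moment is C# minor triad (C#, E, G#); F3 is not a chord tone.
It is approached by step up from E3 and left by leap down to C#3.
Step in, leap out — an escape tone.

F3 is an escape tone.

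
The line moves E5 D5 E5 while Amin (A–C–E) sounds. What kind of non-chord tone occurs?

D5 is a neighbor tone.

The harmony at that moment is A minor triad (A, C, E); D5 is not a chord tone.
It is approached by step down from E5 and left by step up to E5.
Step away and step back to the same note — a neighbor tone (lower neighbor).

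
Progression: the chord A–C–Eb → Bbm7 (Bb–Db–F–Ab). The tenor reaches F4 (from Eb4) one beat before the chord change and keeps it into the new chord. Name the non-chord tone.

The harmony at that moment is A diminished triad (A, C, Eb); F4 is not a chord tone.
It is approached by step up from Eb4 and then sustained as the same pitch into the next harmony.
Arriving early and becoming a chord tone when the harmony changes — an anticipation.

F4 is an anticipation.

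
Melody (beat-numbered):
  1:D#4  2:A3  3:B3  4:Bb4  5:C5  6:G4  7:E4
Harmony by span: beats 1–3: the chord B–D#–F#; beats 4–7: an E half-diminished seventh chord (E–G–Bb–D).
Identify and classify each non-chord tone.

A3 (beat 2) — appoggiatura; C5 (beat 5) — escape tone.

The harmony at that moment is B major triad (B, D#, F#); A3 is not a chord tone.
It is approached by leap down from D#4 and left by step up to B3.
Leap in, step out — an appoggiatura.
The harmony at that moment is E half-diminished seventh chord (E, G, Bb, D); C5 is not a chord tone.
It is approached by step up from Bb4 and left by leap down to G4.
Step in, leap out — an escape tone.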